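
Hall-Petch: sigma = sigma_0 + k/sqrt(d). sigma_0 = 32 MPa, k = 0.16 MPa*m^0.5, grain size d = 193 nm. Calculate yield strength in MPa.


d = 193 nm = 1.93e-07 m
sqrt(d) = 0.0004393177
Hall-Petch contribution = k / sqrt(d) = 0.16 / 0.0004393177 = 364.2 MPa
sigma = sigma_0 + k/sqrt(d) = 32 + 364.2 = 396.2 MPa

396.2


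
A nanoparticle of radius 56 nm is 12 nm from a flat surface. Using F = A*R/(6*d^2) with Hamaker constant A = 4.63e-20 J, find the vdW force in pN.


Convert to SI: R = 56 nm = 5.6e-08 m, d = 12 nm = 1.2e-08 m
F = A * R / (6 * d^2)
F = 4.63e-20 * 5.6e-08 / (6 * (1.2e-08)^2)
F = 3.00093e-12 N = 3.001 pN

3.001


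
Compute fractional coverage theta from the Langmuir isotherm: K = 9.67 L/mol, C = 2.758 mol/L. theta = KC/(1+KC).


Langmuir isotherm: theta = K*C / (1 + K*C)
K*C = 9.67 * 2.758 = 26.66986
theta = 26.66986 / (1 + 26.66986) = 26.66986 / 27.66986
theta = 0.9639

0.9639


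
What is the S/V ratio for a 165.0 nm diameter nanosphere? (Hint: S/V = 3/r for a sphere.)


Radius r = 165.0/2 = 82.5 nm
S/V = 3 / r = 3 / 82.5
S/V = 0.0364 nm^-1

0.0364


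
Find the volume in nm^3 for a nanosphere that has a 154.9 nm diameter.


Radius r = 154.9/2 = 77.45 nm
Volume V = (4/3) * pi * r^3
V = (4/3) * pi * (77.45)^3
V = 1946044.99 nm^3

1946044.99


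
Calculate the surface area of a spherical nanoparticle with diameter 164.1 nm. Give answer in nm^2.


Radius r = 164.1/2 = 82.05 nm
Surface area SA = 4 * pi * r^2
SA = 4 * pi * (82.05)^2
SA = 84599.35 nm^2

84599.35


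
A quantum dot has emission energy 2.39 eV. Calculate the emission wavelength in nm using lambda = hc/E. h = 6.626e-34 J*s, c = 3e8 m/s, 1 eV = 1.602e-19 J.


Convert energy: E = 2.39 eV = 2.39 * 1.602e-19 = 3.82878e-19 J
lambda = h*c / E = 6.626e-34 * 3e8 / 3.82878e-19
lambda = 5.19173e-07 m = 519.2 nm

519.2


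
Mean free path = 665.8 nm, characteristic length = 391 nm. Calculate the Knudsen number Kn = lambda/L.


Knudsen number Kn = lambda / L
Kn = 665.8 / 391
Kn = 1.7028

1.7028


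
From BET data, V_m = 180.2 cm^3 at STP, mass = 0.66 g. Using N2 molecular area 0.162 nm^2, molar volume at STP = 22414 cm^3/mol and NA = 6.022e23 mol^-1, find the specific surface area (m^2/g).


Number of moles in monolayer = V_m / 22414 = 180.2 / 22414 = 0.00803962
Number of molecules = moles * NA = 0.00803962 * 6.022e23
SA = molecules * sigma / mass
SA = (180.2 / 22414) * 6.022e23 * 0.162e-18 / 0.66
SA = 1188.4 m^2/g

1188.4


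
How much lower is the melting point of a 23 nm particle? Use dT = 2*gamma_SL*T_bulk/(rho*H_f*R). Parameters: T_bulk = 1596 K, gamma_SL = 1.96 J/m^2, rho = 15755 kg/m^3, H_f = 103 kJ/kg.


Radius R = 23/2 = 11.5 nm = 1.15e-08 m
Convert H_f = 103 kJ/kg = 103000 J/kg
dT = 2 * gamma_SL * T_bulk / (rho * H_f * R)
dT = 2 * 1.96 * 1596 / (15755 * 103000 * 1.15e-08)
dT = 335.2 K

335.2


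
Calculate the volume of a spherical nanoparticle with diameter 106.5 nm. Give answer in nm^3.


Radius r = 106.5/2 = 53.25 nm
Volume V = (4/3) * pi * r^3
V = (4/3) * pi * (53.25)^3
V = 632480.94 nm^3

632480.94


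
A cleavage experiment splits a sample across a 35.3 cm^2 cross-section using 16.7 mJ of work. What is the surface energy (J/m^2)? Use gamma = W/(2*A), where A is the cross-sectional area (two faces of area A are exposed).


Convert: A = 35.3 cm^2 = 0.00353 m^2, W = 16.7 mJ = 0.0167 J
Cleaving exposes two faces of area A, so total new surface = 2*A and gamma = W / (2*A)
gamma = 0.0167 / (2 * 0.00353)
gamma = 2.365 J/m^2

2.365


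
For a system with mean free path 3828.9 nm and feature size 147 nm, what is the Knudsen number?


Knudsen number Kn = lambda / L
Kn = 3828.9 / 147
Kn = 26.0469

26.0469


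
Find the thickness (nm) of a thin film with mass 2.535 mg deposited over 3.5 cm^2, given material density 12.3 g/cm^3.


Convert: m = 2.535 mg = 2.5350e-06 kg, A = 3.5 cm^2 = 3.5000e-04 m^2, rho = 12.3 g/cm^3 = 12300 kg/m^3
t = m / (A * rho)
t = 2.5350e-06 / (3.5000e-04 * 12300)
t = 5.8885e-07 m = 588.9 nm

588.9


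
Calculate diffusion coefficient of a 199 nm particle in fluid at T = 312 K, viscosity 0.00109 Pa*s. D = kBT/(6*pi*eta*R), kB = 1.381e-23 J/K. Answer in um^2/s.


Radius R = 199/2 = 99.5 nm = 9.95e-08 m
D = kB*T / (6*pi*eta*R)
D = 1.381e-23 * 312 / (6 * pi * 0.00109 * 9.95e-08)
D = 2.10765e-12 m^2/s = 2.108 um^2/s

2.108


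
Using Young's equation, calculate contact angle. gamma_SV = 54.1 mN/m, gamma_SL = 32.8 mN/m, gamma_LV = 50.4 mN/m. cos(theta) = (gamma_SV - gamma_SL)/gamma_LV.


cos(theta) = (gamma_SV - gamma_SL) / gamma_LV
cos(theta) = (54.1 - 32.8) / 50.4
cos(theta) = 0.422619
theta = arccos(0.422619) = 65.0 degrees

65.0


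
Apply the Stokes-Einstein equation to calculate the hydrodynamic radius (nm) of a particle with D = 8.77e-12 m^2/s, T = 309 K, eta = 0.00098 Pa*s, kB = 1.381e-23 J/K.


Stokes-Einstein: R = kB*T / (6*pi*eta*D)
R = 1.381e-23 * 309 / (6 * pi * 0.00098 * 8.77e-12)
R = 2.63406e-08 m = 26.34 nm

26.34


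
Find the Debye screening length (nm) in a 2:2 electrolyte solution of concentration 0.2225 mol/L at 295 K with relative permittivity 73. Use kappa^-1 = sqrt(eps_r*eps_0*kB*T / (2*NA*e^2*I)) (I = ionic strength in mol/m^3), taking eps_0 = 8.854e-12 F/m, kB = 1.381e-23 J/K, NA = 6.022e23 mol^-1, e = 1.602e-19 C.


Ionic strength I = 0.2225 * 2^2 * 1000 = 890 mol/m^3
kappa^-1 = sqrt(73 * 8.854e-12 * 1.381e-23 * 295 / (2 * 6.022e23 * (1.602e-19)^2 * 890))
kappa^-1 = 0.309 nm

0.309


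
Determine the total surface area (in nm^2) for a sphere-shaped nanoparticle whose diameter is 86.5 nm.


Radius r = 86.5/2 = 43.25 nm
Surface area SA = 4 * pi * r^2
SA = 4 * pi * (43.25)^2
SA = 23506.18 nm^2

23506.18


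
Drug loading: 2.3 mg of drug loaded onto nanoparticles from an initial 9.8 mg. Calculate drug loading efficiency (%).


Drug loading efficiency = (drug loaded / drug initial) * 100
DLE = 2.3 / 9.8 * 100
DLE = 0.2347 * 100
DLE = 23.47%

23.47


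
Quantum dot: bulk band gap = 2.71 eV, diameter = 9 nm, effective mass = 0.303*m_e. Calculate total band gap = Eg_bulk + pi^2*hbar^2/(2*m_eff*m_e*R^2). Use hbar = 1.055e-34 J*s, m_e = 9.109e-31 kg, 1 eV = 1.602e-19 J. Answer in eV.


Radius R = 9/2 nm = 4.5e-09 m
Confinement energy dE = pi^2 * hbar^2 / (2 * m_eff * m_e * R^2)
dE = pi^2 * (1.055e-34)^2 / (2 * 0.303 * 9.109e-31 * (4.5e-09)^2) J, divided by 1.602e-19 J/eV
dE = 0.0613 eV
Total band gap = E_g(bulk) + dE = 2.71 + 0.0613 = 2.7713 eV

2.7713


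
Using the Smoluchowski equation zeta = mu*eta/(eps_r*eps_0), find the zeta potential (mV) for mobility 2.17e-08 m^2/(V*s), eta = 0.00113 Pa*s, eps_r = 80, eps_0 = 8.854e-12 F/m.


Smoluchowski equation: zeta = mu * eta / (eps_r * eps_0)
zeta = 2.17e-08 * 0.00113 / (80 * 8.854e-12)
zeta = 0.034619 V = 34.62 mV

34.62


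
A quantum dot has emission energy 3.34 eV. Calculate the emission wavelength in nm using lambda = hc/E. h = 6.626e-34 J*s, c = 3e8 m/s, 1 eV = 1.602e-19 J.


Convert energy: E = 3.34 eV = 3.34 * 1.602e-19 = 5.35068e-19 J
lambda = h*c / E = 6.626e-34 * 3e8 / 5.35068e-19
lambda = 3.71504e-07 m = 371.5 nm

371.5


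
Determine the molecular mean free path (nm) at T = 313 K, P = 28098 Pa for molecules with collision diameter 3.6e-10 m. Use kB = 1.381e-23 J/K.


Mean free path: lambda = kB*T / (sqrt(2) * pi * d^2 * P)
lambda = 1.381e-23 * 313 / (sqrt(2) * pi * (3.6e-10)^2 * 28098)
lambda = 2.67173e-07 m
lambda = 267.17 nm

267.17


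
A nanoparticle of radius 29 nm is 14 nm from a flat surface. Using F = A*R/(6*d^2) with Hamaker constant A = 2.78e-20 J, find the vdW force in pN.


Convert to SI: R = 29 nm = 2.9e-08 m, d = 14 nm = 1.4e-08 m
F = A * R / (6 * d^2)
F = 2.78e-20 * 2.9e-08 / (6 * (1.4e-08)^2)
F = 6.85544e-13 N = 0.686 pN

0.686


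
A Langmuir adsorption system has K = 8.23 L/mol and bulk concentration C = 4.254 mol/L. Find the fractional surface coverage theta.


Langmuir isotherm: theta = K*C / (1 + K*C)
K*C = 8.23 * 4.254 = 35.01042
theta = 35.01042 / (1 + 35.01042) = 35.01042 / 36.01042
theta = 0.9722

0.9722


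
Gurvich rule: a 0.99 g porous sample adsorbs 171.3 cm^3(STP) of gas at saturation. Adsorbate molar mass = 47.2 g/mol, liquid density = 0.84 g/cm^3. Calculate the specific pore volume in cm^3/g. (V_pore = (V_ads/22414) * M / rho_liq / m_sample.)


Moles adsorbed n = V_ads / 22414 = 171.3 / 22414 = 7.642545e-03 mol
Liquid volume V_liq = n * M / rho_liq = 7.642545e-03 * 47.2 / 0.84 = 0.42944 cm^3
Specific pore volume V_pore = V_liq / m_sample = 0.42944 / 0.99
V_pore = 0.4338 cm^3/g

0.4338


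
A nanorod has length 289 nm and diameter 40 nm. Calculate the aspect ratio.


Aspect ratio AR = length / diameter
AR = 289 / 40
AR = 7.22

7.22


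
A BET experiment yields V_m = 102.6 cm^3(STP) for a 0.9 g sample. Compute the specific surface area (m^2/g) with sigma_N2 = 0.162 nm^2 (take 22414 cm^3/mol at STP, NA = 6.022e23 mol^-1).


Number of moles in monolayer = V_m / 22414 = 102.6 / 22414 = 0.0045775
Number of molecules = moles * NA = 0.0045775 * 6.022e23
SA = molecules * sigma / mass
SA = (102.6 / 22414) * 6.022e23 * 0.162e-18 / 0.9
SA = 496.2 m^2/g

496.2


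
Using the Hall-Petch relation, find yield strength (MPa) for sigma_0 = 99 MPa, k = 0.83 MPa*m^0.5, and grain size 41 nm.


d = 41 nm = 4.1e-08 m
sqrt(d) = 0.0002024846
Hall-Petch contribution = k / sqrt(d) = 0.83 / 0.0002024846 = 4099.1 MPa
sigma = sigma_0 + k/sqrt(d) = 99 + 4099.1 = 4198.1 MPa

4198.1


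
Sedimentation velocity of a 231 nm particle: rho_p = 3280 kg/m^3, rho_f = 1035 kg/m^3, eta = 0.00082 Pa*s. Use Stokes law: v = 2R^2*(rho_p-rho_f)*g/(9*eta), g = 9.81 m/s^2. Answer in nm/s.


Radius R = 231/2 nm = 1.155e-07 m
Density difference = 3280 - 1035 = 2245 kg/m^3
v = 2 * R^2 * (rho_p - rho_f) * g / (9 * eta)
v = 2 * (1.155e-07)^2 * 2245 * 9.81 / (9 * 0.00082)
v = 7.96201e-08 m/s = 79.6201 nm/s

79.6201


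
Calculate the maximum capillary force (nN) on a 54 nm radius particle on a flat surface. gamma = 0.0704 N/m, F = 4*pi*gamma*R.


Convert radius: R = 54 nm = 5.4e-08 m
F = 4 * pi * gamma * R
F = 4 * pi * 0.0704 * 5.4e-08
F = 4.77723e-08 N = 47.7723 nN

47.7723


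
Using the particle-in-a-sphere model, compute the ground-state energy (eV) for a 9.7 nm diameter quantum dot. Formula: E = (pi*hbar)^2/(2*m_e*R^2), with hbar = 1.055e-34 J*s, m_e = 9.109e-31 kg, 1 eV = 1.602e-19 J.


Radius R = 9.7/2 = 4.85 nm = 4.85e-09 m
E = (pi * 1.055e-34)^2 / (2 * 9.109e-31 * (4.85e-09)^2)
E(J) = 2.56342e-21
E = E(J) / 1.602e-19 = 0.016 eV

0.016


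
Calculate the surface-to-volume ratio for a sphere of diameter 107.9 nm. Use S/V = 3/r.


Radius r = 107.9/2 = 53.95 nm
S/V = 3 / r = 3 / 53.95
S/V = 0.0556 nm^-1

0.0556


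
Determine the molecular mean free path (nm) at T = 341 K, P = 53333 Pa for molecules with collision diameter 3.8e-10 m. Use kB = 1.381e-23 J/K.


Mean free path: lambda = kB*T / (sqrt(2) * pi * d^2 * P)
lambda = 1.381e-23 * 341 / (sqrt(2) * pi * (3.8e-10)^2 * 53333)
lambda = 1.37632e-07 m
lambda = 137.63 nm

137.63


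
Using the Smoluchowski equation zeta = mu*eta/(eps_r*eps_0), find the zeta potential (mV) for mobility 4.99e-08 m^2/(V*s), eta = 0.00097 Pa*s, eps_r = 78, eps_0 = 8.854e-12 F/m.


Smoluchowski equation: zeta = mu * eta / (eps_r * eps_0)
zeta = 4.99e-08 * 0.00097 / (78 * 8.854e-12)
zeta = 0.070087 V = 70.09 mV

70.09


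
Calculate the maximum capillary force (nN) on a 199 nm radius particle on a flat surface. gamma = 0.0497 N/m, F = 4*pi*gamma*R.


Convert radius: R = 199 nm = 1.99e-07 m
F = 4 * pi * gamma * R
F = 4 * pi * 0.0497 * 1.99e-07
F = 1.24285e-07 N = 124.2852 nN

124.2852


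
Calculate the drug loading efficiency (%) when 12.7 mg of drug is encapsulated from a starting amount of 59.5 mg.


Drug loading efficiency = (drug loaded / drug initial) * 100
DLE = 12.7 / 59.5 * 100
DLE = 0.2134 * 100
DLE = 21.34%

21.34


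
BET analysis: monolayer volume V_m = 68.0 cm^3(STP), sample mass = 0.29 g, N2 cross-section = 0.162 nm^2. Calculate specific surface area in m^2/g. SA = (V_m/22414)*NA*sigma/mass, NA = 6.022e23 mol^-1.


Number of moles in monolayer = V_m / 22414 = 68.0 / 22414 = 0.00303382
Number of molecules = moles * NA = 0.00303382 * 6.022e23
SA = molecules * sigma / mass
SA = (68.0 / 22414) * 6.022e23 * 0.162e-18 / 0.29
SA = 1020.6 m^2/g

1020.6


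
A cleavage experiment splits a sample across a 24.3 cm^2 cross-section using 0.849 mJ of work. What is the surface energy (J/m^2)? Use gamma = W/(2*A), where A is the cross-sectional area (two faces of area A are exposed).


Convert: A = 24.3 cm^2 = 0.00243 m^2, W = 0.849 mJ = 0.000849 J
Cleaving exposes two faces of area A, so total new surface = 2*A and gamma = W / (2*A)
gamma = 0.000849 / (2 * 0.00243)
gamma = 0.175 J/m^2

0.175


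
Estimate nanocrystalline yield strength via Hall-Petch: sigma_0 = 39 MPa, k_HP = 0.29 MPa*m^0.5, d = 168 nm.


d = 168 nm = 1.68e-07 m
sqrt(d) = 0.000409878
Hall-Petch contribution = k / sqrt(d) = 0.29 / 0.000409878 = 707.5 MPa
sigma = sigma_0 + k/sqrt(d) = 39 + 707.5 = 746.5 MPa

746.5


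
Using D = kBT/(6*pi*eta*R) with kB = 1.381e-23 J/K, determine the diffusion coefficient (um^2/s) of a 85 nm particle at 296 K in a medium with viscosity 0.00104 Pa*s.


Radius R = 85/2 = 42.5 nm = 4.25e-08 m
D = kB*T / (6*pi*eta*R)
D = 1.381e-23 * 296 / (6 * pi * 0.00104 * 4.25e-08)
D = 4.90639e-12 m^2/s = 4.906 um^2/s

4.906


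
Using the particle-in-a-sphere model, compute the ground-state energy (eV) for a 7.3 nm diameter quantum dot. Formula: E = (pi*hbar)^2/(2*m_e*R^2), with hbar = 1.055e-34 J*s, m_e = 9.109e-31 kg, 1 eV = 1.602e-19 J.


Radius R = 7.3/2 = 3.65 nm = 3.65e-09 m
E = (pi * 1.055e-34)^2 / (2 * 9.109e-31 * (3.65e-09)^2)
E(J) = 4.52604e-21
E = E(J) / 1.602e-19 = 0.0283 eV

0.0283


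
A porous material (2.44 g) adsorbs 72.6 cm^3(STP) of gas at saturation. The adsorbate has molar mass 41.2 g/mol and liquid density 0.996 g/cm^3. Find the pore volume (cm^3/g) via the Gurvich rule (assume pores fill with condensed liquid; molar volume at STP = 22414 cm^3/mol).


Moles adsorbed n = V_ads / 22414 = 72.6 / 22414 = 3.239047e-03 mol
Liquid volume V_liq = n * M / rho_liq = 3.239047e-03 * 41.2 / 0.996 = 0.13398 cm^3
Specific pore volume V_pore = V_liq / m_sample = 0.13398 / 2.44
V_pore = 0.0549 cm^3/g

0.0549


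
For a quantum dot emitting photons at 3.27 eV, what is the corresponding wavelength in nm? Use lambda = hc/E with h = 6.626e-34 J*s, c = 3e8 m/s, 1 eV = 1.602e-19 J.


Convert energy: E = 3.27 eV = 3.27 * 1.602e-19 = 5.23854e-19 J
lambda = h*c / E = 6.626e-34 * 3e8 / 5.23854e-19
lambda = 3.79457e-07 m = 379.5 nm

379.5


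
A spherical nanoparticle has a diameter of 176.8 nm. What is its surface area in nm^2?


Radius r = 176.8/2 = 88.4 nm
Surface area SA = 4 * pi * r^2
SA = 4 * pi * (88.4)^2
SA = 98200.66 nm^2

98200.66


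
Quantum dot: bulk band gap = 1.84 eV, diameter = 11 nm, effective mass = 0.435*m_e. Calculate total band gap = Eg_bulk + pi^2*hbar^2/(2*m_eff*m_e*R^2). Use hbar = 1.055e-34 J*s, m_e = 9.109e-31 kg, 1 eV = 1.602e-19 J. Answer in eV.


Radius R = 11/2 nm = 5.5e-09 m
Confinement energy dE = pi^2 * hbar^2 / (2 * m_eff * m_e * R^2)
dE = pi^2 * (1.055e-34)^2 / (2 * 0.435 * 9.109e-31 * (5.5e-09)^2) J, divided by 1.602e-19 J/eV
dE = 0.0286 eV
Total band gap = E_g(bulk) + dE = 1.84 + 0.0286 = 1.8686 eV

1.8686


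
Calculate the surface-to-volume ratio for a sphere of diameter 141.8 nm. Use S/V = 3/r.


Radius r = 141.8/2 = 70.9 nm
S/V = 3 / r = 3 / 70.9
S/V = 0.0423 nm^-1

0.0423


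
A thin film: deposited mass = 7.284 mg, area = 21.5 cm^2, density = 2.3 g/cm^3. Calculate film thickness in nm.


Convert: m = 7.284 mg = 7.2840e-06 kg, A = 21.5 cm^2 = 2.1500e-03 m^2, rho = 2.3 g/cm^3 = 2300 kg/m^3
t = m / (A * rho)
t = 7.2840e-06 / (2.1500e-03 * 2300)
t = 1.4730e-06 m = 1473.0 nm

1473.0


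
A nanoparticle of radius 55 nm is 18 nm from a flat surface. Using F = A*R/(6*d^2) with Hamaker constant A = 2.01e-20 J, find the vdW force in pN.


Convert to SI: R = 55 nm = 5.5e-08 m, d = 18 nm = 1.8e-08 m
F = A * R / (6 * d^2)
F = 2.01e-20 * 5.5e-08 / (6 * (1.8e-08)^2)
F = 5.68673e-13 N = 0.569 pN

0.569


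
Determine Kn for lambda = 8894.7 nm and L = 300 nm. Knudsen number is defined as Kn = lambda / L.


Knudsen number Kn = lambda / L
Kn = 8894.7 / 300
Kn = 29.649

29.649


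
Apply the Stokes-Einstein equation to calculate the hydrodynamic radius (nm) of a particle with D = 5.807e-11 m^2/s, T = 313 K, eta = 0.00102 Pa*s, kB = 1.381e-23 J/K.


Stokes-Einstein: R = kB*T / (6*pi*eta*D)
R = 1.381e-23 * 313 / (6 * pi * 0.00102 * 5.807e-11)
R = 3.87155e-09 m = 3.87 nm

3.87


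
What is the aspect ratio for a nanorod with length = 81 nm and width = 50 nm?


Aspect ratio AR = length / diameter
AR = 81 / 50
AR = 1.62

1.62


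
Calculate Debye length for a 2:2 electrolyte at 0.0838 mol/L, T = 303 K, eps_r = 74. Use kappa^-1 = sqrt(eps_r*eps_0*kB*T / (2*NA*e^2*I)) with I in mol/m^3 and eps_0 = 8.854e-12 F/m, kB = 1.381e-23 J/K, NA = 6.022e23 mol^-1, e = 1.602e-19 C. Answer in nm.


Ionic strength I = 0.0838 * 2^2 * 1000 = 335.2 mol/m^3
kappa^-1 = sqrt(74 * 8.854e-12 * 1.381e-23 * 303 / (2 * 6.022e23 * (1.602e-19)^2 * 335.2))
kappa^-1 = 0.514 nm

0.514


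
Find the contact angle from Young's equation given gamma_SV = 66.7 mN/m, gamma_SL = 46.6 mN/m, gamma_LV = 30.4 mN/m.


cos(theta) = (gamma_SV - gamma_SL) / gamma_LV
cos(theta) = (66.7 - 46.6) / 30.4
cos(theta) = 0.661184
theta = arccos(0.661184) = 48.61 degrees

48.61


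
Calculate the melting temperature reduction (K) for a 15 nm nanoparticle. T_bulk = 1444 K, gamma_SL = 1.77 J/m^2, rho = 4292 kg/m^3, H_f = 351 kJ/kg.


Radius R = 15/2 = 7.5 nm = 7.5e-09 m
Convert H_f = 351 kJ/kg = 351000 J/kg
dT = 2 * gamma_SL * T_bulk / (rho * H_f * R)
dT = 2 * 1.77 * 1444 / (4292 * 351000 * 7.5e-09)
dT = 452.4 K

452.4


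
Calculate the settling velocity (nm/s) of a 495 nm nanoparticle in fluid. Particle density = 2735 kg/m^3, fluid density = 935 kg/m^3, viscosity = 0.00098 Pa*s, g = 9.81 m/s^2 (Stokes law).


Radius R = 495/2 nm = 2.475e-07 m
Density difference = 2735 - 935 = 1800 kg/m^3
v = 2 * R^2 * (rho_p - rho_f) * g / (9 * eta)
v = 2 * (2.475e-07)^2 * 1800 * 9.81 / (9 * 0.00098)
v = 2.45275e-07 m/s = 245.275 nm/s

245.275


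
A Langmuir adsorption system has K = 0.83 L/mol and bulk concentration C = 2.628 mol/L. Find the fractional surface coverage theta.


Langmuir isotherm: theta = K*C / (1 + K*C)
K*C = 0.83 * 2.628 = 2.18124
theta = 2.18124 / (1 + 2.18124) = 2.18124 / 3.18124
theta = 0.6857

0.6857


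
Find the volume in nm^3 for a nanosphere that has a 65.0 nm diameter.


Radius r = 65.0/2 = 32.5 nm
Volume V = (4/3) * pi * r^3
V = (4/3) * pi * (32.5)^3
V = 143793.31 nm^3

143793.31


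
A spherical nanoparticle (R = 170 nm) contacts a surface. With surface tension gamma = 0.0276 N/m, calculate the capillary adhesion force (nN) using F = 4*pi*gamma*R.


Convert radius: R = 170 nm = 1.7e-07 m
F = 4 * pi * gamma * R
F = 4 * pi * 0.0276 * 1.7e-07
F = 5.89614e-08 N = 58.9614 nN

58.9614


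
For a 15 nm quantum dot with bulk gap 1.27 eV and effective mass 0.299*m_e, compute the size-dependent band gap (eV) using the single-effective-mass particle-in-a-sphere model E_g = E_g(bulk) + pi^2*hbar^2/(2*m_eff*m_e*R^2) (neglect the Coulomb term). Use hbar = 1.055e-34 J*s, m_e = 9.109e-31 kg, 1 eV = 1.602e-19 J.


Radius R = 15/2 nm = 7.5e-09 m
Confinement energy dE = pi^2 * hbar^2 / (2 * m_eff * m_e * R^2)
dE = pi^2 * (1.055e-34)^2 / (2 * 0.299 * 9.109e-31 * (7.5e-09)^2) J, divided by 1.602e-19 J/eV
dE = 0.0224 eV
Total band gap = E_g(bulk) + dE = 1.27 + 0.0224 = 1.2924 eV

1.2924


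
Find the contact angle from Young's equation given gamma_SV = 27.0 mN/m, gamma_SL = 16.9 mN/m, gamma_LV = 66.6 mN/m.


cos(theta) = (gamma_SV - gamma_SL) / gamma_LV
cos(theta) = (27.0 - 16.9) / 66.6
cos(theta) = 0.151652
theta = arccos(0.151652) = 81.28 degrees

81.28


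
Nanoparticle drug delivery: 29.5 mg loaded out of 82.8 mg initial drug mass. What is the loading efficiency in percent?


Drug loading efficiency = (drug loaded / drug initial) * 100
DLE = 29.5 / 82.8 * 100
DLE = 0.3563 * 100
DLE = 35.63%

35.63


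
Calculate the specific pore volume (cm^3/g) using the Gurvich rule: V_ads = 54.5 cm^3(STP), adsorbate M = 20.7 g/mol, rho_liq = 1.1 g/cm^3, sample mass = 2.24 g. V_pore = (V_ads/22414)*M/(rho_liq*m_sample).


Moles adsorbed n = V_ads / 22414 = 54.5 / 22414 = 2.431516e-03 mol
Liquid volume V_liq = n * M / rho_liq = 2.431516e-03 * 20.7 / 1.1 = 0.04576 cm^3
Specific pore volume V_pore = V_liq / m_sample = 0.04576 / 2.24
V_pore = 0.0204 cm^3/g

0.0204


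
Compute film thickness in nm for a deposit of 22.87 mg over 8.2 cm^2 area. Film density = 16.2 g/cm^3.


Convert: m = 22.87 mg = 2.2870e-05 kg, A = 8.2 cm^2 = 8.2000e-04 m^2, rho = 16.2 g/cm^3 = 16200 kg/m^3
t = m / (A * rho)
t = 2.2870e-05 / (8.2000e-04 * 16200)
t = 1.7216e-06 m = 1721.6 nm

1721.6


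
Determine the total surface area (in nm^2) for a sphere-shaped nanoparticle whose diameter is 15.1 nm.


Radius r = 15.1/2 = 7.55 nm
Surface area SA = 4 * pi * r^2
SA = 4 * pi * (7.55)^2
SA = 716.31 nm^2

716.31


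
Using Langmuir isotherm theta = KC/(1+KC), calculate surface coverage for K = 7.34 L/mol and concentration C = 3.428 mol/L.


Langmuir isotherm: theta = K*C / (1 + K*C)
K*C = 7.34 * 3.428 = 25.16152
theta = 25.16152 / (1 + 25.16152) = 25.16152 / 26.16152
theta = 0.9618

0.9618


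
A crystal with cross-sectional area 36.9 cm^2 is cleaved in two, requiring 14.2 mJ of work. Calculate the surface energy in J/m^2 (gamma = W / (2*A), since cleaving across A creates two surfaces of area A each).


Convert: A = 36.9 cm^2 = 0.00369 m^2, W = 14.2 mJ = 0.0142 J
Cleaving exposes two faces of area A, so total new surface = 2*A and gamma = W / (2*A)
gamma = 0.0142 / (2 * 0.00369)
gamma = 1.924 J/m^2

1.924


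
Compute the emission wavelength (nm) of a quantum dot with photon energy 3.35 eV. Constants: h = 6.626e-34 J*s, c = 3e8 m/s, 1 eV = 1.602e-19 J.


Convert energy: E = 3.35 eV = 3.35 * 1.602e-19 = 5.3667e-19 J
lambda = h*c / E = 6.626e-34 * 3e8 / 5.3667e-19
lambda = 3.70395e-07 m = 370.4 nm

370.4


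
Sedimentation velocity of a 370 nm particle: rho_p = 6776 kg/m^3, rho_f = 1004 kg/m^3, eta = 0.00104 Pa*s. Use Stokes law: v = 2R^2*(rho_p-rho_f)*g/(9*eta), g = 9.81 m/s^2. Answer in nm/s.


Radius R = 370/2 nm = 1.85e-07 m
Density difference = 6776 - 1004 = 5772 kg/m^3
v = 2 * R^2 * (rho_p - rho_f) * g / (9 * eta)
v = 2 * (1.85e-07)^2 * 5772 * 9.81 / (9 * 0.00104)
v = 4.14088e-07 m/s = 414.0883 nm/s

414.0883


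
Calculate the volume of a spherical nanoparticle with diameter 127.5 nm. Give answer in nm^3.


Radius r = 127.5/2 = 63.75 nm
Volume V = (4/3) * pi * r^3
V = (4/3) * pi * (63.75)^3
V = 1085248.46 nm^3

1085248.46


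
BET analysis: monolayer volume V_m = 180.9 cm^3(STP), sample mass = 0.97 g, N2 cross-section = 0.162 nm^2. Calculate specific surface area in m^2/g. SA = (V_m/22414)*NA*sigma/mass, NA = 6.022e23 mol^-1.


Number of moles in monolayer = V_m / 22414 = 180.9 / 22414 = 0.00807085
Number of molecules = moles * NA = 0.00807085 * 6.022e23
SA = molecules * sigma / mass
SA = (180.9 / 22414) * 6.022e23 * 0.162e-18 / 0.97
SA = 811.7 m^2/g

811.7


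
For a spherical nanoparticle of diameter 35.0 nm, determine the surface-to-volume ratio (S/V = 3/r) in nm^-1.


Radius r = 35.0/2 = 17.5 nm
S/V = 3 / r = 3 / 17.5
S/V = 0.1714 nm^-1

0.1714


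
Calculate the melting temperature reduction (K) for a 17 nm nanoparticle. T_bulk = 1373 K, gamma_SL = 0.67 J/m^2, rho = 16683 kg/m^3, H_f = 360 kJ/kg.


Radius R = 17/2 = 8.5 nm = 8.5e-09 m
Convert H_f = 360 kJ/kg = 360000 J/kg
dT = 2 * gamma_SL * T_bulk / (rho * H_f * R)
dT = 2 * 0.67 * 1373 / (16683 * 360000 * 8.5e-09)
dT = 36.0 K

36.0


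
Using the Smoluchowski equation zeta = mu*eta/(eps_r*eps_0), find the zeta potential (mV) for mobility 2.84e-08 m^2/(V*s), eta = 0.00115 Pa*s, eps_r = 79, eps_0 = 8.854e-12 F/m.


Smoluchowski equation: zeta = mu * eta / (eps_r * eps_0)
zeta = 2.84e-08 * 0.00115 / (79 * 8.854e-12)
zeta = 0.046693 V = 46.69 mV

46.69


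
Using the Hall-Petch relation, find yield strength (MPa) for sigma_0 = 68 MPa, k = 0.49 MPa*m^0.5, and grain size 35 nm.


d = 35 nm = 3.5e-08 m
sqrt(d) = 0.0001870829
Hall-Petch contribution = k / sqrt(d) = 0.49 / 0.0001870829 = 2619.2 MPa
sigma = sigma_0 + k/sqrt(d) = 68 + 2619.2 = 2687.2 MPa

2687.2


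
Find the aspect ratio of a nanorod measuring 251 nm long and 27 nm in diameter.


Aspect ratio AR = length / diameter
AR = 251 / 27
AR = 9.3

9.3


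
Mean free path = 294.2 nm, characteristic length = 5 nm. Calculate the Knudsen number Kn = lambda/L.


Knudsen number Kn = lambda / L
Kn = 294.2 / 5
Kn = 58.84

58.84


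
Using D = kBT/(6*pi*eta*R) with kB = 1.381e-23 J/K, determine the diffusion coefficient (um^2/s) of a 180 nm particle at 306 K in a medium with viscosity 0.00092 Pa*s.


Radius R = 180/2 = 90 nm = 9e-08 m
D = kB*T / (6*pi*eta*R)
D = 1.381e-23 * 306 / (6 * pi * 0.00092 * 9e-08)
D = 2.70759e-12 m^2/s = 2.708 um^2/s

2.708


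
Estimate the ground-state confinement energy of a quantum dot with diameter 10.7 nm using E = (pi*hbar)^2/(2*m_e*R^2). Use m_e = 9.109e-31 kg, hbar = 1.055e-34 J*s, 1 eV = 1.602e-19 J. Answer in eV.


Radius R = 10.7/2 = 5.35 nm = 5.35e-09 m
E = (pi * 1.055e-34)^2 / (2 * 9.109e-31 * (5.35e-09)^2)
E(J) = 2.10667e-21
E = E(J) / 1.602e-19 = 0.0132 eV

0.0132


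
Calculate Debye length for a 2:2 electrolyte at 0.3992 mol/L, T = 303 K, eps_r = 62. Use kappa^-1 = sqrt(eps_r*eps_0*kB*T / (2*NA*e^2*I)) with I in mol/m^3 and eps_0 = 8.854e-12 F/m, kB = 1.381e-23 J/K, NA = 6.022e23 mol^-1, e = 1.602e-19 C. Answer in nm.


Ionic strength I = 0.3992 * 2^2 * 1000 = 1596.8 mol/m^3
kappa^-1 = sqrt(62 * 8.854e-12 * 1.381e-23 * 303 / (2 * 6.022e23 * (1.602e-19)^2 * 1596.8))
kappa^-1 = 0.216 nm

0.216


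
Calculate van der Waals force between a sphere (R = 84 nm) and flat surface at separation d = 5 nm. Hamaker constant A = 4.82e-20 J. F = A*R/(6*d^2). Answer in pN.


Convert to SI: R = 84 nm = 8.4e-08 m, d = 5 nm = 5e-09 m
F = A * R / (6 * d^2)
F = 4.82e-20 * 8.4e-08 / (6 * (5e-09)^2)
F = 2.6992e-11 N = 26.992 pN

26.992


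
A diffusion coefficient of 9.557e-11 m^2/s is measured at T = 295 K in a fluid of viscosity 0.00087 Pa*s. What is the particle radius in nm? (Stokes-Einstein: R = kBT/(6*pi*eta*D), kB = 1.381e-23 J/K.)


Stokes-Einstein: R = kB*T / (6*pi*eta*D)
R = 1.381e-23 * 295 / (6 * pi * 0.00087 * 9.557e-11)
R = 2.5994e-09 m = 2.6 nm

2.6


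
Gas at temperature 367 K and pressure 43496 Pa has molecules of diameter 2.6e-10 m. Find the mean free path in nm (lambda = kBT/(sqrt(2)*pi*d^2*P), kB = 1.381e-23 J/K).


Mean free path: lambda = kB*T / (sqrt(2) * pi * d^2 * P)
lambda = 1.381e-23 * 367 / (sqrt(2) * pi * (2.6e-10)^2 * 43496)
lambda = 3.87971e-07 m
lambda = 387.97 nm

387.97


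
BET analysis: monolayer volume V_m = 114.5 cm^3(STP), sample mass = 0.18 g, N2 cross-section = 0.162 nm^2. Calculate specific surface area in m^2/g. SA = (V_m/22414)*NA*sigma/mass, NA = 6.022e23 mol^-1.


Number of moles in monolayer = V_m / 22414 = 114.5 / 22414 = 0.00510841
Number of molecules = moles * NA = 0.00510841 * 6.022e23
SA = molecules * sigma / mass
SA = (114.5 / 22414) * 6.022e23 * 0.162e-18 / 0.18
SA = 2768.7 m^2/g

2768.7


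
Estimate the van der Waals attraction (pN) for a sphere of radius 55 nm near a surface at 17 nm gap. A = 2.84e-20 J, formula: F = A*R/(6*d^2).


Convert to SI: R = 55 nm = 5.5e-08 m, d = 17 nm = 1.7e-08 m
F = A * R / (6 * d^2)
F = 2.84e-20 * 5.5e-08 / (6 * (1.7e-08)^2)
F = 9.00807e-13 N = 0.901 pN

0.901


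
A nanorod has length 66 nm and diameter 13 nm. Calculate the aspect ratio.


Aspect ratio AR = length / diameter
AR = 66 / 13
AR = 5.08

5.08


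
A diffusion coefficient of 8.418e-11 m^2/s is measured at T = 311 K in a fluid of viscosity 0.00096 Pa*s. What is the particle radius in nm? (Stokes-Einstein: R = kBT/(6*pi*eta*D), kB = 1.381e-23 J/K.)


Stokes-Einstein: R = kB*T / (6*pi*eta*D)
R = 1.381e-23 * 311 / (6 * pi * 0.00096 * 8.418e-11)
R = 2.8195e-09 m = 2.82 nm

2.82


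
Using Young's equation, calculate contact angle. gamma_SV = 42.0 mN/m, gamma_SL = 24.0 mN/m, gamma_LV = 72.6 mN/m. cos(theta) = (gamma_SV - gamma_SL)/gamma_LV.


cos(theta) = (gamma_SV - gamma_SL) / gamma_LV
cos(theta) = (42.0 - 24.0) / 72.6
cos(theta) = 0.247934
theta = arccos(0.247934) = 75.64 degrees

75.64


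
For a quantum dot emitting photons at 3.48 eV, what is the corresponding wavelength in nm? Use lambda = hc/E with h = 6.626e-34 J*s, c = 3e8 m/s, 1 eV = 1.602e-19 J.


Convert energy: E = 3.48 eV = 3.48 * 1.602e-19 = 5.57496e-19 J
lambda = h*c / E = 6.626e-34 * 3e8 / 5.57496e-19
lambda = 3.56559e-07 m = 356.6 nm

356.6


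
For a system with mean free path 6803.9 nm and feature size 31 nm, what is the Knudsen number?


Knudsen number Kn = lambda / L
Kn = 6803.9 / 31
Kn = 219.4806

219.4806


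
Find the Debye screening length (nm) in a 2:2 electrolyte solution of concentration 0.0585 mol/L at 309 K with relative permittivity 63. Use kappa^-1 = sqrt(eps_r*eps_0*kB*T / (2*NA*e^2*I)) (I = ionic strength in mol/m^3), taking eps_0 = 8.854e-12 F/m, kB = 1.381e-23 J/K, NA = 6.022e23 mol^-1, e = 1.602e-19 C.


Ionic strength I = 0.0585 * 2^2 * 1000 = 234 mol/m^3
kappa^-1 = sqrt(63 * 8.854e-12 * 1.381e-23 * 309 / (2 * 6.022e23 * (1.602e-19)^2 * 234))
kappa^-1 = 0.574 nm

0.574


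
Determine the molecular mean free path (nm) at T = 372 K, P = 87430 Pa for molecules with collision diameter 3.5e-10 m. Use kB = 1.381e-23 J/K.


Mean free path: lambda = kB*T / (sqrt(2) * pi * d^2 * P)
lambda = 1.381e-23 * 372 / (sqrt(2) * pi * (3.5e-10)^2 * 87430)
lambda = 1.07963e-07 m
lambda = 107.96 nm

107.96


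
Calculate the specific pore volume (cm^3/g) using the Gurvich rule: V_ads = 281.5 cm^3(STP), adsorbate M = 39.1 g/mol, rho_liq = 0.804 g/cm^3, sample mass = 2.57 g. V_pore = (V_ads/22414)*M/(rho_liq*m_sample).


Moles adsorbed n = V_ads / 22414 = 281.5 / 22414 = 1.255911e-02 mol
Liquid volume V_liq = n * M / rho_liq = 1.255911e-02 * 39.1 / 0.804 = 0.61077 cm^3
Specific pore volume V_pore = V_liq / m_sample = 0.61077 / 2.57
V_pore = 0.2377 cm^3/g

0.2377


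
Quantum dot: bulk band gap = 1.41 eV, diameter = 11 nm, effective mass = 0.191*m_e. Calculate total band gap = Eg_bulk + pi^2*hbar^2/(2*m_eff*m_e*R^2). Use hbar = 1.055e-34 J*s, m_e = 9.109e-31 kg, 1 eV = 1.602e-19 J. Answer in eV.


Radius R = 11/2 nm = 5.5e-09 m
Confinement energy dE = pi^2 * hbar^2 / (2 * m_eff * m_e * R^2)
dE = pi^2 * (1.055e-34)^2 / (2 * 0.191 * 9.109e-31 * (5.5e-09)^2) J, divided by 1.602e-19 J/eV
dE = 0.0651 eV
Total band gap = E_g(bulk) + dE = 1.41 + 0.0651 = 1.4751 eV

1.4751


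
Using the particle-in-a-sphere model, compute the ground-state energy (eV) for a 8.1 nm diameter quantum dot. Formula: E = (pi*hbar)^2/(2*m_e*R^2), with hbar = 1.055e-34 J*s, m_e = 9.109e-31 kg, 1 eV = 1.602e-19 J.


Radius R = 8.1/2 = 4.05 nm = 4.05e-09 m
E = (pi * 1.055e-34)^2 / (2 * 9.109e-31 * (4.05e-09)^2)
E(J) = 3.67616e-21
E = E(J) / 1.602e-19 = 0.0229 eV

0.0229


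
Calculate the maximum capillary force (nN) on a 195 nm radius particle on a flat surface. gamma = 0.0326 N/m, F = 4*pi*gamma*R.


Convert radius: R = 195 nm = 1.95e-07 m
F = 4 * pi * gamma * R
F = 4 * pi * 0.0326 * 1.95e-07
F = 7.98844e-08 N = 79.8844 nN

79.8844


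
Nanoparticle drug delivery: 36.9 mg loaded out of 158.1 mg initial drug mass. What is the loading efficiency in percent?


Drug loading efficiency = (drug loaded / drug initial) * 100
DLE = 36.9 / 158.1 * 100
DLE = 0.2334 * 100
DLE = 23.34%

23.34


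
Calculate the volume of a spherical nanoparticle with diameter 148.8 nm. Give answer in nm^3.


Radius r = 148.8/2 = 74.4 nm
Volume V = (4/3) * pi * r^3
V = (4/3) * pi * (74.4)^3
V = 1725072.75 nm^3

1725072.75


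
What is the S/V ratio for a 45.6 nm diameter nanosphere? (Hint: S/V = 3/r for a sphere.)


Radius r = 45.6/2 = 22.8 nm
S/V = 3 / r = 3 / 22.8
S/V = 0.1316 nm^-1

0.1316


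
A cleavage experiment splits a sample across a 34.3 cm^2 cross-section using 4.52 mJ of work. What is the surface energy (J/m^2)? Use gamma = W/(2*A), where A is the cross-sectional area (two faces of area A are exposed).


Convert: A = 34.3 cm^2 = 0.00343 m^2, W = 4.52 mJ = 0.00452 J
Cleaving exposes two faces of area A, so total new surface = 2*A and gamma = W / (2*A)
gamma = 0.00452 / (2 * 0.00343)
gamma = 0.659 J/m^2

0.659


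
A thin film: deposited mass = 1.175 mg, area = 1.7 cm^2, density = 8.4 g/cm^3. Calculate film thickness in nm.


Convert: m = 1.175 mg = 1.1750e-06 kg, A = 1.7 cm^2 = 1.7000e-04 m^2, rho = 8.4 g/cm^3 = 8400 kg/m^3
t = m / (A * rho)
t = 1.1750e-06 / (1.7000e-04 * 8400)
t = 8.2283e-07 m = 822.8 nm

822.8


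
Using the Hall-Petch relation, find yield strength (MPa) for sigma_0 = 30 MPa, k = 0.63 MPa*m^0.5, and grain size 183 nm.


d = 183 nm = 1.83e-07 m
sqrt(d) = 0.000427785
Hall-Petch contribution = k / sqrt(d) = 0.63 / 0.000427785 = 1472.7 MPa
sigma = sigma_0 + k/sqrt(d) = 30 + 1472.7 = 1502.7 MPa

1502.7


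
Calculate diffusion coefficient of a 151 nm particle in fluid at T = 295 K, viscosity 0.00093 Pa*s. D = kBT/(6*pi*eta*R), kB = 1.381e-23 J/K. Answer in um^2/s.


Radius R = 151/2 = 75.5 nm = 7.55e-08 m
D = kB*T / (6*pi*eta*R)
D = 1.381e-23 * 295 / (6 * pi * 0.00093 * 7.55e-08)
D = 3.07811e-12 m^2/s = 3.078 um^2/s

3.078


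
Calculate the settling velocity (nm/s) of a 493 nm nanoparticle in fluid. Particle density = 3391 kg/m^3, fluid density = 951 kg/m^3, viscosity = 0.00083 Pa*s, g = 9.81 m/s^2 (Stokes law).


Radius R = 493/2 nm = 2.465e-07 m
Density difference = 3391 - 951 = 2440 kg/m^3
v = 2 * R^2 * (rho_p - rho_f) * g / (9 * eta)
v = 2 * (2.465e-07)^2 * 2440 * 9.81 / (9 * 0.00083)
v = 3.89405e-07 m/s = 389.4055 nm/s

389.4055


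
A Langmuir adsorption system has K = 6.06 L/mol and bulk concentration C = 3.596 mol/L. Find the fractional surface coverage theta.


Langmuir isotherm: theta = K*C / (1 + K*C)
K*C = 6.06 * 3.596 = 21.79176
theta = 21.79176 / (1 + 21.79176) = 21.79176 / 22.79176
theta = 0.9561

0.9561


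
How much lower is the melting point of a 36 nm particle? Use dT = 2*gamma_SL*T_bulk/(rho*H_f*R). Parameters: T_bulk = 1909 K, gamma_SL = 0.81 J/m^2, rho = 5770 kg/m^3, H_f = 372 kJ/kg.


Radius R = 36/2 = 18 nm = 1.8e-08 m
Convert H_f = 372 kJ/kg = 372000 J/kg
dT = 2 * gamma_SL * T_bulk / (rho * H_f * R)
dT = 2 * 0.81 * 1909 / (5770 * 372000 * 1.8e-08)
dT = 80.0 K

80.0


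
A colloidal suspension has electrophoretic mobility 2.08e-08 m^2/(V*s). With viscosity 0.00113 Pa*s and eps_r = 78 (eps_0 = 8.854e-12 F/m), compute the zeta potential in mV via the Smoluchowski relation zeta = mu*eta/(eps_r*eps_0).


Smoluchowski equation: zeta = mu * eta / (eps_r * eps_0)
zeta = 2.08e-08 * 0.00113 / (78 * 8.854e-12)
zeta = 0.034034 V = 34.03 mV

34.03


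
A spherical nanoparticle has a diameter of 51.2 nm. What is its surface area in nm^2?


Radius r = 51.2/2 = 25.6 nm
Surface area SA = 4 * pi * r^2
SA = 4 * pi * (25.6)^2
SA = 8235.5 nm^2

8235.5


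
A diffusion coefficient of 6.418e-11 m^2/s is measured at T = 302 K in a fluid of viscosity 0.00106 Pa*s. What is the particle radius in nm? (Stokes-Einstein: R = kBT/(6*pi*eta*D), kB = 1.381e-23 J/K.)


Stokes-Einstein: R = kB*T / (6*pi*eta*D)
R = 1.381e-23 * 302 / (6 * pi * 0.00106 * 6.418e-11)
R = 3.25232e-09 m = 3.25 nm

3.25


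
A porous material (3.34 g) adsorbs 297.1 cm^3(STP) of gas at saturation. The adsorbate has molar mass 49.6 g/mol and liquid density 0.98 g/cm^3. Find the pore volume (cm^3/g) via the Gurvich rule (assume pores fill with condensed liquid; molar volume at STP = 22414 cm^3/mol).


Moles adsorbed n = V_ads / 22414 = 297.1 / 22414 = 1.325511e-02 mol
Liquid volume V_liq = n * M / rho_liq = 1.325511e-02 * 49.6 / 0.98 = 0.67087 cm^3
Specific pore volume V_pore = V_liq / m_sample = 0.67087 / 3.34
V_pore = 0.2009 cm^3/g

0.2009


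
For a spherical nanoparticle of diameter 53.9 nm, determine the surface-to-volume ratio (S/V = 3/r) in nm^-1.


Radius r = 53.9/2 = 26.95 nm
S/V = 3 / r = 3 / 26.95
S/V = 0.1113 nm^-1

0.1113


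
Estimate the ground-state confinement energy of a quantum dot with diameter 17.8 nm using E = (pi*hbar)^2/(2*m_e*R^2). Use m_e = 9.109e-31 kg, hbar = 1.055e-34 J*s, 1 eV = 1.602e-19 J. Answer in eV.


Radius R = 17.8/2 = 8.9 nm = 8.9e-09 m
E = (pi * 1.055e-34)^2 / (2 * 9.109e-31 * (8.9e-09)^2)
E(J) = 7.61244e-22
E = E(J) / 1.602e-19 = 0.0048 eV

0.0048


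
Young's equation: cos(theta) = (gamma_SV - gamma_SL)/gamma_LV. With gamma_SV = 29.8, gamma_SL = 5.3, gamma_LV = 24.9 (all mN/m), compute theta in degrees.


cos(theta) = (gamma_SV - gamma_SL) / gamma_LV
cos(theta) = (29.8 - 5.3) / 24.9
cos(theta) = 0.983936
theta = arccos(0.983936) = 10.28 degrees

10.28


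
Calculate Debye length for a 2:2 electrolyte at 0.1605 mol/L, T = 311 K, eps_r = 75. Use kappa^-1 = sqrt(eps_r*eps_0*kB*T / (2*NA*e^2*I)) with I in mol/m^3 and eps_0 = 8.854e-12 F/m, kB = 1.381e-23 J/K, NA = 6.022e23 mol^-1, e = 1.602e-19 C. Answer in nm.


Ionic strength I = 0.1605 * 2^2 * 1000 = 642 mol/m^3
kappa^-1 = sqrt(75 * 8.854e-12 * 1.381e-23 * 311 / (2 * 6.022e23 * (1.602e-19)^2 * 642))
kappa^-1 = 0.379 nm

0.379


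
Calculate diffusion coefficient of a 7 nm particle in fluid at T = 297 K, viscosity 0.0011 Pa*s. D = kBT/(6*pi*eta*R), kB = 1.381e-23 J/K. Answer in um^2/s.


Radius R = 7/2 = 3.5 nm = 3.5e-09 m
D = kB*T / (6*pi*eta*R)
D = 1.381e-23 * 297 / (6 * pi * 0.0011 * 3.5e-09)
D = 5.65182e-11 m^2/s = 56.518 um^2/s

56.518


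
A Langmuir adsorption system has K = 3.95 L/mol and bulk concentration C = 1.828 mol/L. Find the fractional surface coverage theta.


Langmuir isotherm: theta = K*C / (1 + K*C)
K*C = 3.95 * 1.828 = 7.2206
theta = 7.2206 / (1 + 7.2206) = 7.2206 / 8.2206
theta = 0.8784

0.8784


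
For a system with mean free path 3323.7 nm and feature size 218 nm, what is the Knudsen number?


Knudsen number Kn = lambda / L
Kn = 3323.7 / 218
Kn = 15.2463

15.2463


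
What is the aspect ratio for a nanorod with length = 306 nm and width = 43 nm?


Aspect ratio AR = length / diameter
AR = 306 / 43
AR = 7.12

7.12


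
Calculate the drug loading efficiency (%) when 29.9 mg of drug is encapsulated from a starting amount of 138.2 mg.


Drug loading efficiency = (drug loaded / drug initial) * 100
DLE = 29.9 / 138.2 * 100
DLE = 0.2164 * 100
DLE = 21.64%

21.64


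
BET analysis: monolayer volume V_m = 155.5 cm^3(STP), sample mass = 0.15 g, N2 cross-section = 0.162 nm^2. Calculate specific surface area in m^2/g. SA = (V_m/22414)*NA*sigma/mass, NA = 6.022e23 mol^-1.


Number of moles in monolayer = V_m / 22414 = 155.5 / 22414 = 0.00693763
Number of molecules = moles * NA = 0.00693763 * 6.022e23
SA = molecules * sigma / mass
SA = (155.5 / 22414) * 6.022e23 * 0.162e-18 / 0.15
SA = 4512.1 m^2/g

4512.1


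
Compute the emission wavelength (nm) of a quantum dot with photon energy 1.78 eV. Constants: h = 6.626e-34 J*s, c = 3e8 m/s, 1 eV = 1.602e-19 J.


Convert energy: E = 1.78 eV = 1.78 * 1.602e-19 = 2.85156e-19 J
lambda = h*c / E = 6.626e-34 * 3e8 / 2.85156e-19
lambda = 6.97092e-07 m = 697.1 nm

697.1


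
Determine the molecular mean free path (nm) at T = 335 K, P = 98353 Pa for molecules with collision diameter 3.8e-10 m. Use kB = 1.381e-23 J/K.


Mean free path: lambda = kB*T / (sqrt(2) * pi * d^2 * P)
lambda = 1.381e-23 * 335 / (sqrt(2) * pi * (3.8e-10)^2 * 98353)
lambda = 7.33194e-08 m
lambda = 73.32 nm

73.32


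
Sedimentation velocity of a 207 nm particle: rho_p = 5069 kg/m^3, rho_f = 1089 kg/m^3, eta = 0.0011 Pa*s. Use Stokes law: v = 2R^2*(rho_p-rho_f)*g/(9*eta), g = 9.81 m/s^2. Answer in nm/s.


Radius R = 207/2 nm = 1.035e-07 m
Density difference = 5069 - 1089 = 3980 kg/m^3
v = 2 * R^2 * (rho_p - rho_f) * g / (9 * eta)
v = 2 * (1.035e-07)^2 * 3980 * 9.81 / (9 * 0.0011)
v = 8.44943e-08 m/s = 84.4943 nm/s

84.4943
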